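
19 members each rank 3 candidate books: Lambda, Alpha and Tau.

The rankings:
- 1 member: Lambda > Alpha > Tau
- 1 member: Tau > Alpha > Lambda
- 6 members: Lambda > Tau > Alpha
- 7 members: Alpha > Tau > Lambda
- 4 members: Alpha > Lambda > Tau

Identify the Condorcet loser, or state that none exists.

Tau

Head-to-head results (19 members):
Lambda vs Alpha: Alpha wins 12–7.
Lambda–Tau: Lambda 11–8.
Alpha vs Tau: 12 to 7, Alpha.
Tau is beaten in every head-to-head and is the Condorcet loser.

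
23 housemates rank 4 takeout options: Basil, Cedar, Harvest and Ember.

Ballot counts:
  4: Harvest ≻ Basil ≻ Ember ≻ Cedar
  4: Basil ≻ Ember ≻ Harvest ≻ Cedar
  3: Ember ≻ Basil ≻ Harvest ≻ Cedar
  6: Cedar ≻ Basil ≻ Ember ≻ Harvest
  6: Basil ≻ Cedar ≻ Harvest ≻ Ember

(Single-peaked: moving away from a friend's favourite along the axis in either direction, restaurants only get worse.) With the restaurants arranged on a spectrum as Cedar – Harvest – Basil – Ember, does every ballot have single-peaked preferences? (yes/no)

Axis positions: Cedar=1, Harvest=2, Basil=3, Ember=4.
Group 1 (peak Harvest at position 2): ranking walks positions 2-3-4-1, expanding outward from the peak — single-peaked.
Group 2 (peak Basil at position 3): ranking walks positions 3-4-2-1, expanding outward from the peak — single-peaked.
Group 3 (peak Ember at position 4): ranking walks positions 4-3-2-1, expanding outward from the peak — single-peaked.
Group 4: ranking walks positions 1-3-4-2; Basil is ranked above Harvest even though Harvest lies between Basil and the peak Cedar on the axis — preferences dip and rise again. Not single-peaked.
Group 5: ranking walks positions 3-1-2-4; Cedar is ranked above Harvest even though Harvest lies between Cedar and the peak Basil on the axis — preferences dip and rise again. Not single-peaked.
Group 4 violates single-peakedness, so the profile is not single-peaked on this axis.

no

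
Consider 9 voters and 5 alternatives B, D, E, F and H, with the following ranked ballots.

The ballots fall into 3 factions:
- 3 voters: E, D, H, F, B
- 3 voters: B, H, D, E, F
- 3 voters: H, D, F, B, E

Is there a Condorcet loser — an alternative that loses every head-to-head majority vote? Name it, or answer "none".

Pairwise majorities:
B vs D: D, 6–3.
B vs E: B wins 6–3.
B vs F: F, 6–3.
B vs H: H, 6–3.
D vs E: 6 to 3, D.
D vs F: D wins 9–0.
D vs H: H, 6–3.
E vs F: E, 6–3.
E–H: H 6–3.
F vs H: H, 9–0.
Every alternative wins at least one matchup (B beats E; D beats B; E beats F; F beats B; H beats B), so there is no Condorcet loser.

none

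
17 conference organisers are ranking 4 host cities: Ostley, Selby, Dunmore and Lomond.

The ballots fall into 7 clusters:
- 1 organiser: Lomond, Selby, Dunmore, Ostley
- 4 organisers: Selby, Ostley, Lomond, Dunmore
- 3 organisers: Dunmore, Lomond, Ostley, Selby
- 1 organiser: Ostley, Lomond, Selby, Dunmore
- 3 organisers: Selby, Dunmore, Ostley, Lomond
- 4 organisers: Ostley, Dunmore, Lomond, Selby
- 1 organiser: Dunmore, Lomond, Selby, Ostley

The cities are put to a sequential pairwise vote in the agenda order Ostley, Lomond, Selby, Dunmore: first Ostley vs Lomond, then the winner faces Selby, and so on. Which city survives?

Round 1: Ostley vs Lomond — 12–5, Ostley advances.
Round 2: Ostley vs Selby — 8–9, Selby advances.
Round 3: Selby vs Dunmore — 9–8, Selby advances.
The agenda winner is Selby.

Selby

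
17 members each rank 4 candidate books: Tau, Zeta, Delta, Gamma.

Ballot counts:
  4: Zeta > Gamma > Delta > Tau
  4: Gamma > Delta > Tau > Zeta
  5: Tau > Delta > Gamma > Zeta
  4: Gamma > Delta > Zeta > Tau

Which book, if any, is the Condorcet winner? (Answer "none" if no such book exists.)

Check each pair by majority over 17 ballots:
Tau vs Zeta: 4+5 = 9 for Tau, 8 for Zeta — Tau by 9–8.
Tau vs Delta: 5 for Tau, 12 for Delta — Delta by 12–5.
Tau vs Gamma: Gamma wins 12–5.
Zeta vs Delta: 4 to 13, Delta.
Zeta–Gamma: Gamma 13–4.
Delta–Gamma: Gamma 12–5.
Gamma defeats every rival head-to-head and is the Condorcet winner.

Gamma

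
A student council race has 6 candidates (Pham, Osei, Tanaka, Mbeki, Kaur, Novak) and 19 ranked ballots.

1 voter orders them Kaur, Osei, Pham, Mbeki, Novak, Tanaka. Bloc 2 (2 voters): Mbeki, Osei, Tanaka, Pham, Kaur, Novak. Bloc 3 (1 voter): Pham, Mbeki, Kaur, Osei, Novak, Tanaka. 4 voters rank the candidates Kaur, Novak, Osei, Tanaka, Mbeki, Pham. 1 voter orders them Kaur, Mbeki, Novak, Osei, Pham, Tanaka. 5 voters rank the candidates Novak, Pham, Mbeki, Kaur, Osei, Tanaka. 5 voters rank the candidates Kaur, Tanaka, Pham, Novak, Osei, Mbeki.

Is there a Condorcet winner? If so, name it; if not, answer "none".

Kaur

Check each pair by majority over 19 ballots:
Pham vs Osei: Pham wins 11–8.
Pham vs Tanaka: Tanaka, 11–8.
Pham vs Mbeki: Pham, 12–7.
Pham vs Kaur: Kaur wins 11–8.
Pham vs Novak: Novak, 10–9.
Osei–Tanaka: Osei 14–5.
Osei vs Mbeki: Osei wins 10–9.
Osei vs Kaur: Kaur wins 17–2.
Osei vs Novak: Novak, 15–4.
Tanaka vs Mbeki: Mbeki, 10–9.
Tanaka–Kaur: Kaur 17–2.
Tanaka–Novak: Novak 12–7.
Mbeki vs Kaur: Kaur wins 11–8.
Mbeki–Novak: Novak 14–5.
Kaur–Novak: Kaur 14–5.
Kaur defeats every rival head-to-head and is the Condorcet winner.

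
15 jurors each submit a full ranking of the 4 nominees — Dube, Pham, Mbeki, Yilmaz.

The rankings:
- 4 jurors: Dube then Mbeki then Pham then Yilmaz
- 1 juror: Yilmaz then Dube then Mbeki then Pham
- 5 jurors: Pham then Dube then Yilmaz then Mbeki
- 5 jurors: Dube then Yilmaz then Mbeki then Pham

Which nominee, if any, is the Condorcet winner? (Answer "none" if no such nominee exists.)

Dube

Check each pair by majority over 15 ballots:
Dube vs Pham: 4+1+5 = 10 for Dube, 5 for Pham — Dube by 10–5.
Dube vs Mbeki: 4+1+5+5 = 15 for Dube, 0 for Mbeki — Dube by 15–0.
Dube vs Yilmaz: 4+5+5 = 14 for Dube, 1 for Yilmaz — Dube by 14–1.
Pham vs Mbeki: Pham preferred on 5 ballots; Mbeki wins 10–5.
Pham vs Yilmaz: 9 to 6, Pham.
Mbeki vs Yilmaz: 4 to 11, Yilmaz.
Dube wins every pairwise contest, so Dube is the Condorcet winner.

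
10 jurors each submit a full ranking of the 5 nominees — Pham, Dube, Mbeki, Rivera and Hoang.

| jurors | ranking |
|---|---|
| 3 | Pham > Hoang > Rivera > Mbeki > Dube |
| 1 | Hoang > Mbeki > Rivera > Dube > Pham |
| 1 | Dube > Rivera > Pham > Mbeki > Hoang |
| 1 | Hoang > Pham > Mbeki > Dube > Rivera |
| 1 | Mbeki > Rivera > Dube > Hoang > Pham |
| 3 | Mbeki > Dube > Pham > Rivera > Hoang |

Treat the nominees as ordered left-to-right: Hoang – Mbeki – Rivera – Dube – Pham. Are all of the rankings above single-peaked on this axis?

no

Axis positions: Hoang=1, Mbeki=2, Rivera=3, Dube=4, Pham=5.
Group 1: ranking walks positions 5-1-3-2-4; Hoang is ranked above Dube even though Dube lies between Hoang and the peak Pham on the axis — preferences dip and rise again. Not single-peaked.
Group 2 (peak Hoang at position 1): ranking walks positions 1-2-3-4-5, expanding outward from the peak — single-peaked.
Group 3 (peak Dube at position 4): ranking walks positions 4-3-5-2-1, expanding outward from the peak — single-peaked.
Group 4: ranking walks positions 1-5-2-4-3; Pham is ranked above Mbeki even though Mbeki lies between Pham and the peak Hoang on the axis — preferences dip and rise again. Not single-peaked.
Group 5 (peak Mbeki at position 2): ranking walks positions 2-3-4-1-5, expanding outward from the peak — single-peaked.
Group 6: ranking walks positions 2-4-5-3-1; Dube is ranked above Rivera even though Rivera lies between Dube and the peak Mbeki on the axis — preferences dip and rise again. Not single-peaked.
Group 1 violates single-peakedness, so the profile is not single-peaked on this axis.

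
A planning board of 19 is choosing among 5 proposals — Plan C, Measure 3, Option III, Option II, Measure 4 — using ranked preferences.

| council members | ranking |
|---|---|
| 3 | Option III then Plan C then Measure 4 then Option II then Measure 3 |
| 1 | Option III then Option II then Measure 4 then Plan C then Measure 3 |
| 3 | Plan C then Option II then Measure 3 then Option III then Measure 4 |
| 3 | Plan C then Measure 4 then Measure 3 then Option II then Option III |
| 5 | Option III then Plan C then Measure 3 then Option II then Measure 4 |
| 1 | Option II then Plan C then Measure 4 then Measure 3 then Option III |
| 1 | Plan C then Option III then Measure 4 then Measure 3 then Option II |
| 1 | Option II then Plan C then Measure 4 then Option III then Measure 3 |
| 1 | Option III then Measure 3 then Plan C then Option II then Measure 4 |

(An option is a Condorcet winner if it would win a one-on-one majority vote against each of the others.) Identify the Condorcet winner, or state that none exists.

Check each pair by majority over 19 ballots:
Plan C vs Measure 3: Plan C preferred on 18 ballots; Plan C wins 18–1.
Plan C vs Option III: Plan C preferred on 3+3+1+1+1 = 9 ballots; Option III wins 10–9.
Plan C vs Option II: Plan C is ranked higher on 3+3+3+5+1+1 = 16 ballots, Option II on 3. Plan C wins 16–3.
Plan C vs Measure 4: Plan C wins 18–1.
Measure 3 vs Option III: Option III, 12–7.
Measure 3 vs Option II: Measure 3 preferred on 3+5+1+1 = 10 ballots; Measure 3 wins 10–9.
Measure 3–Measure 4: Measure 4 10–9.
Option III vs Option II: 3+1+5+1+1 = 11 for Option III, 8 for Option II — Option III by 11–8.
Option III–Measure 4: Option III 14–5.
Option II vs Measure 4: Option II wins 12–7.
Only Option III has no losses; Option III is the Condorcet winner.

Option III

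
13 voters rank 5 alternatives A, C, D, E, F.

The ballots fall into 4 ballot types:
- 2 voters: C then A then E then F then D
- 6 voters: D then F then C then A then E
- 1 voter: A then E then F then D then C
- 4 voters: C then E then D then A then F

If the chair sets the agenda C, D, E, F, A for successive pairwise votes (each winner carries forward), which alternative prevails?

A

Round 1: C vs D — 6–7, D advances.
Round 2: D vs E — 6–7, E advances.
Round 3: E vs F — 7–6, E advances.
Round 4: E vs A — 4–9, A advances.
A survives the agenda.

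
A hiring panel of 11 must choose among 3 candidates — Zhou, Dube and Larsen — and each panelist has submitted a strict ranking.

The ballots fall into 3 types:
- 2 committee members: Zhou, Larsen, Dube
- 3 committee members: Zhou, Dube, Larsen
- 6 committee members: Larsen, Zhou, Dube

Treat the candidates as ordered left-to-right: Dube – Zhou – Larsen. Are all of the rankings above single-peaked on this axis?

yes

Axis positions: Dube=1, Zhou=2, Larsen=3.
Type 1 (peak Zhou at position 2): ranking walks positions 2-3-1, expanding outward from the peak — single-peaked.
Type 2 (peak Zhou at position 2): ranking walks positions 2-1-3, expanding outward from the peak — single-peaked.
Type 3 (peak Larsen at position 3): ranking walks positions 3-2-1, expanding outward from the peak — single-peaked.
Every ranking is single-peaked on this axis.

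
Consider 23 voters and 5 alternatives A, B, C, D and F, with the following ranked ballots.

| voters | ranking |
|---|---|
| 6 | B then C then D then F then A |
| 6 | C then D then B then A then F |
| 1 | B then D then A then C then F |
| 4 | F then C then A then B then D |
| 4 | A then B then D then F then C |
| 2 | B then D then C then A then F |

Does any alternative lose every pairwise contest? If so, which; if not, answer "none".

F

Pairwise majorities:
A vs B: B, 15–8.
A vs C: 5 to 18, C.
A vs D: D wins 15–8.
A vs F: A wins 13–10.
B vs C: B, 13–10.
B vs D: B is ranked higher on 6+1+4+4+2 = 17 ballots, D on 6. B wins 17–6.
B–F: B 19–4.
C vs D: 16 to 7, C.
C vs F: C, 15–8.
D vs F: 19 to 4, D.
F loses to every other alternative — it is the Condorcet loser.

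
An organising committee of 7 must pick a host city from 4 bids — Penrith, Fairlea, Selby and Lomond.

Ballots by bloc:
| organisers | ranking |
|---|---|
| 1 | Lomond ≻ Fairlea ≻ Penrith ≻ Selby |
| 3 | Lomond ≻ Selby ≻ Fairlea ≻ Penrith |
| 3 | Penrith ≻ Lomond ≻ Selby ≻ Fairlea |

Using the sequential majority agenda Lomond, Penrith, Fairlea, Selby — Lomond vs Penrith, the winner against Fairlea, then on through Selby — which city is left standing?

Lomond

Round 1: Lomond vs Penrith — 4–3, Lomond advances.
Round 2: Lomond vs Fairlea — 7–0, Lomond advances.
Round 3: Lomond vs Selby — 7–0, Lomond advances.
The agenda winner is Lomond.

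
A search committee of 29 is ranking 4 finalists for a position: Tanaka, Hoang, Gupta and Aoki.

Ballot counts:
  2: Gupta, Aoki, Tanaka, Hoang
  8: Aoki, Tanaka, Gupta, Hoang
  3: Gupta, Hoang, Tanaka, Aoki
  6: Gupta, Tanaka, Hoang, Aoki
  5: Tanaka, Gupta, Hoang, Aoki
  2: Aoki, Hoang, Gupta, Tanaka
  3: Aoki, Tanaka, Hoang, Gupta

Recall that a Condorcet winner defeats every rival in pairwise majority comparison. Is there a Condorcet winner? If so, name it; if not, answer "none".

Pairwise majorities:
Tanaka–Hoang: Tanaka 24–5.
Tanaka vs Gupta: Tanaka wins 16–13.
Tanaka vs Aoki: Aoki wins 15–14.
Hoang vs Gupta: Gupta wins 24–5.
Hoang vs Aoki: Aoki, 15–14.
Gupta vs Aoki: Gupta, 16–13.
Every candidate loses at least once (Tanaka loses to Aoki; Hoang loses to Tanaka; Gupta loses to Tanaka; Aoki loses to Gupta). The majority relation contains the cycle Tanaka beats Gupta beats Aoki beats Tanaka, so there is no Condorcet winner.

none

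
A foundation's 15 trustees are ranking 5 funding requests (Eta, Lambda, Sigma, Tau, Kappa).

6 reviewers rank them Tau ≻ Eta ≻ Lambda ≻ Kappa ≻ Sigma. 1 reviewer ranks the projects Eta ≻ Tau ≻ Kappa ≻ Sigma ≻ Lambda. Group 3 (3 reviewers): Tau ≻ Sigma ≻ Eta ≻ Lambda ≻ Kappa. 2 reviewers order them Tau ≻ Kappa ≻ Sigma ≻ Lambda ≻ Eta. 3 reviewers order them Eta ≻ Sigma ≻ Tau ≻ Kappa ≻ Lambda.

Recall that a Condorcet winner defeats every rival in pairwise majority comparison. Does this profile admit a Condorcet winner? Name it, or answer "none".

Tau

Check each pair by majority over 15 ballots:
Eta vs Lambda: Eta is ranked higher on 6+1+3+3 = 13 ballots, Lambda on 2. Eta wins 13–2.
Eta vs Sigma: 10 to 5, Eta.
Eta–Tau: Tau 11–4.
Eta vs Kappa: 13 to 2, Eta.
Lambda vs Sigma: Sigma, 9–6.
Lambda vs Tau: Lambda is ranked higher on 0 ballots, Tau on 15. Tau wins 15–0.
Lambda–Kappa: Lambda 9–6.
Sigma vs Tau: Tau wins 12–3.
Sigma vs Kappa: 3+3 = 6 for Sigma, 9 for Kappa — Kappa by 9–6.
Tau vs Kappa: Tau, 15–0.
Tau beats each of Eta, Lambda, Sigma, Kappa — Tau is the Condorcet winner.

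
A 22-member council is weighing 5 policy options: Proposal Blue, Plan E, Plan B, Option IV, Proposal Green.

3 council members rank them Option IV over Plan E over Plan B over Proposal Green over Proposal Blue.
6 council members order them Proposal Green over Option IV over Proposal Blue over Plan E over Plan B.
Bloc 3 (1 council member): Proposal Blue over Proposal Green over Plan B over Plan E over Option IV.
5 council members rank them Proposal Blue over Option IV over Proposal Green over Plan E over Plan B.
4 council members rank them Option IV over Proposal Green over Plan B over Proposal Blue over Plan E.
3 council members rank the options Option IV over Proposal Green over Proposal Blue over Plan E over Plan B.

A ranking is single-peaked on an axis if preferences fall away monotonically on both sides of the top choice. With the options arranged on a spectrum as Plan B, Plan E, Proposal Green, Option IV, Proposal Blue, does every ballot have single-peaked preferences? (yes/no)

no

Axis positions: Plan B=1, Plan E=2, Proposal Green=3, Option IV=4, Proposal Blue=5.
Bloc 1: ranking walks positions 4-2-1-3-5; Plan E is ranked above Proposal Green even though Proposal Green lies between Plan E and the peak Option IV on the axis — preferences dip and rise again. Not single-peaked.
Bloc 2 (peak Proposal Green at position 3): ranking walks positions 3-4-5-2-1, expanding outward from the peak — single-peaked.
Bloc 3: ranking walks positions 5-3-1-2-4; Proposal Green is ranked above Option IV even though Option IV lies between Proposal Green and the peak Proposal Blue on the axis — preferences dip and rise again. Not single-peaked.
Bloc 4 (peak Proposal Blue at position 5): ranking walks positions 5-4-3-2-1, expanding outward from the peak — single-peaked.
Bloc 5: ranking walks positions 4-3-1-5-2; Plan B is ranked above Plan E even though Plan E lies between Plan B and the peak Option IV on the axis — preferences dip and rise again. Not single-peaked.
Bloc 6 (peak Option IV at position 4): ranking walks positions 4-3-5-2-1, expanding outward from the peak — single-peaked.
Bloc 1 violates single-peakedness, so the profile is not single-peaked on this axis.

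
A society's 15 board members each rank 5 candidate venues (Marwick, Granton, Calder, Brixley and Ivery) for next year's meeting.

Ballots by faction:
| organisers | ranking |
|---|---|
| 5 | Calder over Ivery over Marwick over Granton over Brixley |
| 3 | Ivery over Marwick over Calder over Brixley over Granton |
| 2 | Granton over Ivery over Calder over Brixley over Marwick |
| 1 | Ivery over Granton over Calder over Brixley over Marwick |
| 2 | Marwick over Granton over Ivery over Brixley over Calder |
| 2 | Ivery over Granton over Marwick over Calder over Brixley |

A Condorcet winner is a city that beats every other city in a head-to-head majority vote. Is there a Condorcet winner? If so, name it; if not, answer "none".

Head-to-head results (15 organisers):
Marwick vs Granton: Marwick wins 10–5.
Marwick vs Calder: Marwick is ranked higher on 3+2+2 = 7 ballots, Calder on 8. Calder wins 8–7.
Marwick vs Brixley: 12 to 3, Marwick.
Marwick vs Ivery: 2 to 13, Ivery.
Granton vs Calder: Granton is ranked higher on 2+1+2+2 = 7 ballots, Calder on 8. Calder wins 8–7.
Granton vs Brixley: Granton, 12–3.
Granton vs Ivery: Granton is ranked higher on 2+2 = 4 ballots, Ivery on 11. Ivery wins 11–4.
Calder vs Brixley: Calder, 13–2.
Calder vs Ivery: 5 for Calder, 10 for Ivery — Ivery by 10–5.
Brixley vs Ivery: Brixley is ranked higher on 0 ballots, Ivery on 15. Ivery wins 15–0.
Ivery defeats every rival head-to-head and is the Condorcet winner.

Ivery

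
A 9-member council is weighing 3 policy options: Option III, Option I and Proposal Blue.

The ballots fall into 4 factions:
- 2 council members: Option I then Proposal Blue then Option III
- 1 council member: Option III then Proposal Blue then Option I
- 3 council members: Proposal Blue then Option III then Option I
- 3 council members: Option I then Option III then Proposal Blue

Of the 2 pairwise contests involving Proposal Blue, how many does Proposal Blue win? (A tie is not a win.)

Proposal Blue against each rival (9 council members):
Proposal Blue vs Option III: Proposal Blue preferred on 2+3 = 5 ballots; Proposal Blue wins 5–4.
Proposal Blue vs Option I: 4 to 5, Option I.
Proposal Blue beats Option III; loses to Option I — 1 pairwise win.

1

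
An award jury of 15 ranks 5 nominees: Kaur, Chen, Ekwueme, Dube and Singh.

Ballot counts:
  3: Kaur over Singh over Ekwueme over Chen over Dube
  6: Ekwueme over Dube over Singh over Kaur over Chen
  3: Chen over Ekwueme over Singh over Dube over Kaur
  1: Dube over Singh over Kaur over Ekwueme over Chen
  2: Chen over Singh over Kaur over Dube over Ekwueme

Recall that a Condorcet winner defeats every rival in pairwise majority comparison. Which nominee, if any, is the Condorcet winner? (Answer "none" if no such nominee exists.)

Ekwueme

Check each pair by majority over 15 ballots:
Kaur vs Chen: 3+6+1 = 10 for Kaur, 5 for Chen — Kaur by 10–5.
Kaur vs Ekwueme: Kaur preferred on 3+1+2 = 6 ballots; Ekwueme wins 9–6.
Kaur vs Dube: 3+2 = 5 for Kaur, 10 for Dube — Dube by 10–5.
Kaur vs Singh: 3 for Kaur, 12 for Singh — Singh by 12–3.
Chen vs Ekwueme: Chen preferred on 3+2 = 5 ballots; Ekwueme wins 10–5.
Chen vs Dube: Chen preferred on 3+3+2 = 8 ballots; Chen wins 8–7.
Chen vs Singh: Chen preferred on 3+2 = 5 ballots; Singh wins 10–5.
Ekwueme vs Dube: Ekwueme preferred on 3+6+3 = 12 ballots; Ekwueme wins 12–3.
Ekwueme vs Singh: 9 to 6, Ekwueme.
Dube vs Singh: 6+1 = 7 for Dube, 8 for Singh — Singh by 8–7.
Only Ekwueme has no losses; Ekwueme is the Condorcet winner.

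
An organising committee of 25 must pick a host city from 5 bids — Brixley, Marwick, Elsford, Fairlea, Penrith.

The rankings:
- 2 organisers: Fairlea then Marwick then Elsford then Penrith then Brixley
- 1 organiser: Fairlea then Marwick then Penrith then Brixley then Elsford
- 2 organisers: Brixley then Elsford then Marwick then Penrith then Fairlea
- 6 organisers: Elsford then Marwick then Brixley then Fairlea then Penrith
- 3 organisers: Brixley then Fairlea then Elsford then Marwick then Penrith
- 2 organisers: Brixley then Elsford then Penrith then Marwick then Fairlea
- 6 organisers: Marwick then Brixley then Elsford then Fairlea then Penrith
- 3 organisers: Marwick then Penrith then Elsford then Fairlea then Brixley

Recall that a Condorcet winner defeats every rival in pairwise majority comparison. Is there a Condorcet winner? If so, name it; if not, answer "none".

Pairwise majorities:
Brixley–Marwick: Marwick 18–7.
Brixley vs Elsford: 14 to 11, Brixley.
Brixley vs Fairlea: Brixley, 19–6.
Brixley vs Penrith: Brixley is ranked higher on 2+6+3+2+6 = 19 ballots, Penrith on 6. Brixley wins 19–6.
Marwick vs Elsford: Elsford, 13–12.
Marwick vs Fairlea: 2+6+2+6+3 = 19 for Marwick, 6 for Fairlea — Marwick by 19–6.
Marwick vs Penrith: Marwick, 23–2.
Elsford vs Fairlea: 2+6+2+6+3 = 19 for Elsford, 6 for Fairlea — Elsford by 19–6.
Elsford vs Penrith: Elsford, 21–4.
Fairlea vs Penrith: 2+1+6+3+6 = 18 for Fairlea, 7 for Penrith — Fairlea by 18–7.
Every city loses at least once (Brixley loses to Marwick; Marwick loses to Elsford; Elsford loses to Brixley; Fairlea loses to Brixley; Penrith loses to Brixley). The majority relation contains the cycle Brixley → Elsford → Marwick → Brixley, so there is no Condorcet winner.

none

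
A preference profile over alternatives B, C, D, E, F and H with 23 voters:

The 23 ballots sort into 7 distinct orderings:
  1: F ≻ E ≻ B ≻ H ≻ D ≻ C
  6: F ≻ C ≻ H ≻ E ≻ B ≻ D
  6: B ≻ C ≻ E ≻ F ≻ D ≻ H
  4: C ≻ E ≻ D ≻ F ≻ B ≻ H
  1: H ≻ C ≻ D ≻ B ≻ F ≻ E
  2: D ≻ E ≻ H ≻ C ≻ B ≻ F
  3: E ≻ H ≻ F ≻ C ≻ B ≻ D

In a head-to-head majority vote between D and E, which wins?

E

Ballots ranking D above E: 1 + 2 = 3.
Ballots ranking E above D: 23 − 3 = 20.
E wins the head-to-head 20–3.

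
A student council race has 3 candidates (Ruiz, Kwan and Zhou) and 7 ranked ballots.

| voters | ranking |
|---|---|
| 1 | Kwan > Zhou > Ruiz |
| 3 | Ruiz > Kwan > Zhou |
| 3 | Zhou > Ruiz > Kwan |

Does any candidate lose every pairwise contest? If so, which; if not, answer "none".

Pairwise majorities:
Ruiz vs Kwan: Ruiz wins 6–1.
Ruiz vs Zhou: 3 to 4, Zhou.
Kwan vs Zhou: Kwan, 4–3.
Every candidate wins at least one matchup (Ruiz beats Kwan; Kwan beats Zhou; Zhou beats Ruiz), so there is no Condorcet loser.

none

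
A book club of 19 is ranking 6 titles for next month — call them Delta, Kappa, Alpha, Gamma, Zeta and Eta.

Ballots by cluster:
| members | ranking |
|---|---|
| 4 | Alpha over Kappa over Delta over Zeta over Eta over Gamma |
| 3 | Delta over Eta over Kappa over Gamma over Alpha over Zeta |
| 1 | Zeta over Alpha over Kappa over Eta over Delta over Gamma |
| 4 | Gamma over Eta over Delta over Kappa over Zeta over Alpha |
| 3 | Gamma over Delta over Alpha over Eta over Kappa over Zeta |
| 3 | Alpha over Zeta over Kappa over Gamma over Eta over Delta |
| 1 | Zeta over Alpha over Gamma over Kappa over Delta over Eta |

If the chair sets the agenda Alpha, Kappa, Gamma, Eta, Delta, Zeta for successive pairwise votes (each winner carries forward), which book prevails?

Gamma

Round 1: Alpha vs Kappa — 12–7, Alpha advances.
Round 2: Alpha vs Gamma — 9–10, Gamma advances.
Round 3: Gamma vs Eta — 11–8, Gamma advances.
Round 4: Gamma vs Delta — 11–8, Gamma advances.
Round 5: Gamma vs Zeta — 10–9, Gamma advances.
The agenda winner is Gamma.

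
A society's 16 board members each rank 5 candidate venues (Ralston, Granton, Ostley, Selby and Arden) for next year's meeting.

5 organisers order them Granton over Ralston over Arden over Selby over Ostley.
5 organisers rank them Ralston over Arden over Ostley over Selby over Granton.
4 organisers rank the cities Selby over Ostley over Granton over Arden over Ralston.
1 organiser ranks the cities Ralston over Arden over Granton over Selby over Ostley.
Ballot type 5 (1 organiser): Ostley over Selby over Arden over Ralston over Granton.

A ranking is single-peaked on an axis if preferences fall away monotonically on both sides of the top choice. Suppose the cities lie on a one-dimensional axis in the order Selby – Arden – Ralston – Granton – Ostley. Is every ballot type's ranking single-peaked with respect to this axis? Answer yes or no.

no

Axis positions: Selby=1, Arden=2, Ralston=3, Granton=4, Ostley=5.
Ballot type 1 (peak Granton at position 4): ranking walks positions 4-3-2-1-5, expanding outward from the peak — single-peaked.
Ballot type 2: ranking walks positions 3-2-5-1-4; Ostley is ranked above Granton even though Granton lies between Ostley and the peak Ralston on the axis — preferences dip and rise again. Not single-peaked.
Ballot type 3: ranking walks positions 1-5-4-2-3; Ostley is ranked above Arden even though Arden lies between Ostley and the peak Selby on the axis — preferences dip and rise again. Not single-peaked.
Ballot type 4 (peak Ralston at position 3): ranking walks positions 3-2-4-1-5, expanding outward from the peak — single-peaked.
Ballot type 5: ranking walks positions 5-1-2-3-4; Selby is ranked above Granton even though Granton lies between Selby and the peak Ostley on the axis — preferences dip and rise again. Not single-peaked.
Ballot type 2 violates single-peakedness, so the profile is not single-peaked on this axis.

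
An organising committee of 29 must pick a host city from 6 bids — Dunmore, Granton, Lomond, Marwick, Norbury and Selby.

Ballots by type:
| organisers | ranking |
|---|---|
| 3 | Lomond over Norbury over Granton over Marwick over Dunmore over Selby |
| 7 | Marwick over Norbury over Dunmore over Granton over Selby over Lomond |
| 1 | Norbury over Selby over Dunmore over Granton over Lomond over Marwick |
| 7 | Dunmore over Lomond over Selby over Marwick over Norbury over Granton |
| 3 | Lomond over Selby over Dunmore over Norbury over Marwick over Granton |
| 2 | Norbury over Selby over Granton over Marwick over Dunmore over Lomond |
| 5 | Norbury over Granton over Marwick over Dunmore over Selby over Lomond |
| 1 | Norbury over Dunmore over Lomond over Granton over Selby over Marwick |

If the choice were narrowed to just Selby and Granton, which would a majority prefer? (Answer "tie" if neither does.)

Granton

Ballots ranking Selby above Granton: 1 + 7 + 3 + 2 = 13.
Ballots ranking Granton above Selby: 29 − 13 = 16.
Granton wins the head-to-head 16–13.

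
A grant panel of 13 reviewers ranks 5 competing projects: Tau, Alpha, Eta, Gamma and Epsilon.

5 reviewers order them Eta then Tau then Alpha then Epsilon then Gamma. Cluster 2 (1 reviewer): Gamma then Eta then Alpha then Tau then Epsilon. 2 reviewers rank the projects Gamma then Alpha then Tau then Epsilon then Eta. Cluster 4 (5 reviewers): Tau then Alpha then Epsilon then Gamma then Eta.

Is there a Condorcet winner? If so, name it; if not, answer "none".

Check each pair by majority over 13 ballots:
Tau vs Alpha: Tau is ranked higher on 5+5 = 10 ballots, Alpha on 3. Tau wins 10–3.
Tau vs Eta: 7 to 6, Tau.
Tau vs Gamma: 10 to 3, Tau.
Tau vs Epsilon: Tau preferred on 5+1+2+5 = 13 ballots; Tau wins 13–0.
Alpha vs Eta: Alpha, 7–6.
Alpha–Gamma: Alpha 10–3.
Alpha vs Epsilon: 13 to 0, Alpha.
Eta–Gamma: Gamma 8–5.
Eta vs Epsilon: Eta preferred on 5+1 = 6 ballots; Epsilon wins 7–6.
Gamma vs Epsilon: Epsilon wins 10–3.
Tau beats each of Alpha, Eta, Gamma, Epsilon — Tau is the Condorcet winner.

Tau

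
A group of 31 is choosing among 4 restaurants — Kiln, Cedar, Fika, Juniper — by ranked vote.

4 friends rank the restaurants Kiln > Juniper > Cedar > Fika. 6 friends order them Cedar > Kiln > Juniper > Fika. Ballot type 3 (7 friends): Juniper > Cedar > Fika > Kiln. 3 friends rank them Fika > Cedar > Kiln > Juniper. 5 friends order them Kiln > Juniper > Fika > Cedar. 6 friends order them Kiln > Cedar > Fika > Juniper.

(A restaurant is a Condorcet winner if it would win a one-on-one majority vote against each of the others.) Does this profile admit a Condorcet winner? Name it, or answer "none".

none

Pairwise majorities:
Kiln vs Cedar: Kiln is ranked higher on 4+5+6 = 15 ballots, Cedar on 16. Cedar wins 16–15.
Kiln vs Fika: 21 to 10, Kiln.
Kiln vs Juniper: Kiln, 24–7.
Cedar vs Fika: Cedar wins 23–8.
Cedar vs Juniper: Juniper wins 16–15.
Fika vs Juniper: Fika is ranked higher on 3+6 = 9 ballots, Juniper on 22. Juniper wins 22–9.
Each restaurant drops at least one matchup (Kiln loses to Cedar; Cedar loses to Juniper; Fika loses to Kiln; Juniper loses to Kiln); the cycle Kiln beats Juniper beats Cedar beats Kiln rules out a Condorcet winner.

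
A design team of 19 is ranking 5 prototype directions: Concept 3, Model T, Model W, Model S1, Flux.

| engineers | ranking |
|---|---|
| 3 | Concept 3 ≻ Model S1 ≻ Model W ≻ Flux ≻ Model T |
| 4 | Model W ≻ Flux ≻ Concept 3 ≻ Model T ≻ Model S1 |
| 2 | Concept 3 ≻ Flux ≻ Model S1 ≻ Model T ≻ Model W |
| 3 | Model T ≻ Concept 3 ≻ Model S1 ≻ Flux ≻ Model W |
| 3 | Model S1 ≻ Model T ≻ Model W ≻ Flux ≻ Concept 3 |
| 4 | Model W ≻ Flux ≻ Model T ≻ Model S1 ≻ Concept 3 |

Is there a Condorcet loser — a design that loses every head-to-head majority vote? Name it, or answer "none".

Pairwise majorities:
Concept 3 vs Model T: 9 to 10, Model T.
Concept 3 vs Model W: Model W wins 11–8.
Concept 3 vs Model S1: 3+4+2+3 = 12 for Concept 3, 7 for Model S1 — Concept 3 by 12–7.
Concept 3–Flux: Flux 11–8.
Model T–Model W: Model W 11–8.
Model T vs Model S1: Model T, 11–8.
Model T vs Flux: 6 to 13, Flux.
Model W vs Model S1: Model W is ranked higher on 4+4 = 8 ballots, Model S1 on 11. Model S1 wins 11–8.
Model W vs Flux: Model W, 14–5.
Model S1–Flux: Flux 10–9.
Every design wins at least one matchup (Concept 3 beats Model S1; Model T beats Concept 3; Model W beats Concept 3; Model S1 beats Model W; Flux beats Concept 3), so there is no Condorcet loser.

none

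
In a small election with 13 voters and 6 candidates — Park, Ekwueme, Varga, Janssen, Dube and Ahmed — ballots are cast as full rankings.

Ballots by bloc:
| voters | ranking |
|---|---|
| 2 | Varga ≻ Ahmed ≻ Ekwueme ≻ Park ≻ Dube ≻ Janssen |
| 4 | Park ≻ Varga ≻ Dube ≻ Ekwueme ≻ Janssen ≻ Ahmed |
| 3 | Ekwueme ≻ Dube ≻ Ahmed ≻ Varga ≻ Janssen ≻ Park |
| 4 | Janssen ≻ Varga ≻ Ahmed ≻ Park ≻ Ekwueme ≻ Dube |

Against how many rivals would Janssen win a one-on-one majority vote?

2

Janssen against each rival (13 voters):
Janssen vs Park: Janssen preferred on 3+4 = 7 ballots; Janssen wins 7–6.
Janssen vs Ekwueme: Ekwueme wins 9–4.
Janssen–Varga: Varga 9–4.
Janssen–Dube: Dube 9–4.
Janssen vs Ahmed: Janssen is ranked higher on 4+4 = 8 ballots, Ahmed on 5. Janssen wins 8–5.
Janssen beats Park, Ahmed; loses to Ekwueme, Varga, Dube — 2 pairwise wins.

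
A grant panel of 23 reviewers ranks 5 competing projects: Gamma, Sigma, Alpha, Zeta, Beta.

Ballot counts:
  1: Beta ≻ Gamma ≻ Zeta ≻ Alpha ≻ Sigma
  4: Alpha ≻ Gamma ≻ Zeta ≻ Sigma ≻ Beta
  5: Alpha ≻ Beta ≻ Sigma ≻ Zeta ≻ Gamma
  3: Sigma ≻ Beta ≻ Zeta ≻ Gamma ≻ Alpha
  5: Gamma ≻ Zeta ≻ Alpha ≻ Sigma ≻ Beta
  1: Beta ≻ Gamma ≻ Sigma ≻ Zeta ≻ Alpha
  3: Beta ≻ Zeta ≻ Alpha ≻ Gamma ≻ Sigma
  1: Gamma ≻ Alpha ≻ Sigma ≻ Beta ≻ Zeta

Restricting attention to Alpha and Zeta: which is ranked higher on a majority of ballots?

Zeta

Ballots ranking Alpha above Zeta: 4 + 5 + 1 = 10.
Ballots ranking Zeta above Alpha: 23 − 10 = 13.
Zeta wins the head-to-head 13–10.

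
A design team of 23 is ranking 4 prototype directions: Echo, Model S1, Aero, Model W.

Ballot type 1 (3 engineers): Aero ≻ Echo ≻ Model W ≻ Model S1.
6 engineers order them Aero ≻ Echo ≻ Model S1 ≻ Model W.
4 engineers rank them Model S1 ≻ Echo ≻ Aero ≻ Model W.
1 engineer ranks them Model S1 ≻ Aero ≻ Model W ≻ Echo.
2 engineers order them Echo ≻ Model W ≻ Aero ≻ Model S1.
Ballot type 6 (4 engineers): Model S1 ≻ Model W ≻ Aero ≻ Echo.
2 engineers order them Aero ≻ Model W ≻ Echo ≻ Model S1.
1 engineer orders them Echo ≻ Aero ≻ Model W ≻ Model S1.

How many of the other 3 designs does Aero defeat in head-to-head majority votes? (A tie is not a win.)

Aero against each rival (23 engineers):
Aero vs Echo: Aero wins 16–7.
Aero–Model S1: Aero 14–9.
Aero–Model W: Aero 17–6.
Aero beats Echo, Model S1, Model W — 3 pairwise wins.

3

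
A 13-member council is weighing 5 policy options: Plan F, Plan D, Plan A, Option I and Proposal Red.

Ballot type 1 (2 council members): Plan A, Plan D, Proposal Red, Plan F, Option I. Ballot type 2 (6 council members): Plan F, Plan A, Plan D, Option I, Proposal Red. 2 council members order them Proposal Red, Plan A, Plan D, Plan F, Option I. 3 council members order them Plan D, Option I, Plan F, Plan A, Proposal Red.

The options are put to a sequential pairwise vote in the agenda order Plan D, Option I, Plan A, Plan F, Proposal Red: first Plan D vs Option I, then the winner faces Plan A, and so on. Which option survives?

Plan F

Round 1: Plan D vs Option I — 13–0, Plan D advances.
Round 2: Plan D vs Plan A — 3–10, Plan A advances.
Round 3: Plan A vs Plan F — 4–9, Plan F advances.
Round 4: Plan F vs Proposal Red — 9–4, Plan F advances.
The agenda winner is Plan F.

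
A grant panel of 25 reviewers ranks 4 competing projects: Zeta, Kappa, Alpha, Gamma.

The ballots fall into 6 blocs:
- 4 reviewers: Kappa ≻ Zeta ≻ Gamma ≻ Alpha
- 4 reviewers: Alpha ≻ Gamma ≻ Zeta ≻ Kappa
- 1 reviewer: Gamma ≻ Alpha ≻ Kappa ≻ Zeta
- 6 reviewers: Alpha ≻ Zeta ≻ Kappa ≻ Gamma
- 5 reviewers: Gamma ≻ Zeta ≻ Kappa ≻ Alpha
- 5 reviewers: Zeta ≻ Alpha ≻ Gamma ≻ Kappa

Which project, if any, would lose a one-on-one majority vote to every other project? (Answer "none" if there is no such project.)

Head-to-head results (25 reviewers):
Zeta vs Kappa: 20 to 5, Zeta.
Zeta vs Alpha: Zeta preferred on 4+5+5 = 14 ballots; Zeta wins 14–11.
Zeta vs Gamma: 15 to 10, Zeta.
Kappa vs Alpha: Alpha, 16–9.
Kappa vs Gamma: Gamma wins 15–10.
Alpha vs Gamma: Alpha preferred on 4+6+5 = 15 ballots; Alpha wins 15–10.
Kappa loses to every other project — it is the Condorcet loser.

Kappa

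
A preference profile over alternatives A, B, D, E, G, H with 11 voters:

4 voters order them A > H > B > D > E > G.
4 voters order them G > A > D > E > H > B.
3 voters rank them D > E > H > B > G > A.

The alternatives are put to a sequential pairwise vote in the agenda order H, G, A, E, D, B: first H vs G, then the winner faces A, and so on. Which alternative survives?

Round 1: H vs G — 7–4, H advances.
Round 2: H vs A — 3–8, A advances.
Round 3: A vs E — 8–3, A advances.
Round 4: A vs D — 8–3, A advances.
Round 5: A vs B — 8–3, A advances.
The agenda winner is A.

A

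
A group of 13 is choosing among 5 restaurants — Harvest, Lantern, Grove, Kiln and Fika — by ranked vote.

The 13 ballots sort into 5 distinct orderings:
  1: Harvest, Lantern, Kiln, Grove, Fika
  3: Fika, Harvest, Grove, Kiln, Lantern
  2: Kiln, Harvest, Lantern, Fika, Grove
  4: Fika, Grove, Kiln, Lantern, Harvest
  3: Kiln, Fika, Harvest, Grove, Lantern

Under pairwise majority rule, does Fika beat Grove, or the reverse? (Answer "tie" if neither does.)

Fika

Ballots ranking Fika above Grove: 3 + 2 + 4 + 3 = 12.
Ballots ranking Grove above Fika: 13 − 12 = 1.
Fika wins the head-to-head 12–1.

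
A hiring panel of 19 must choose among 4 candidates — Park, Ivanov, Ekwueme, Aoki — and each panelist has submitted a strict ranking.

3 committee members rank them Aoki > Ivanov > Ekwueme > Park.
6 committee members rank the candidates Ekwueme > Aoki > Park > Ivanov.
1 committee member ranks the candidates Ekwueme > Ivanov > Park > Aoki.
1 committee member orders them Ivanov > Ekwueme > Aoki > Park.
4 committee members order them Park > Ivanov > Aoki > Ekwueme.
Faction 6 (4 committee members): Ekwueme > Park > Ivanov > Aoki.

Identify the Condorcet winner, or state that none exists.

Check each pair by majority over 19 ballots:
Park–Ivanov: Park 14–5.
Park vs Ekwueme: Ekwueme, 15–4.
Park vs Aoki: Aoki, 10–9.
Ivanov vs Ekwueme: Ekwueme, 11–8.
Ivanov vs Aoki: Ivanov, 10–9.
Ekwueme vs Aoki: Ekwueme, 12–7.
Ekwueme beats each of Park, Ivanov, Aoki — Ekwueme is the Condorcet winner.

Ekwueme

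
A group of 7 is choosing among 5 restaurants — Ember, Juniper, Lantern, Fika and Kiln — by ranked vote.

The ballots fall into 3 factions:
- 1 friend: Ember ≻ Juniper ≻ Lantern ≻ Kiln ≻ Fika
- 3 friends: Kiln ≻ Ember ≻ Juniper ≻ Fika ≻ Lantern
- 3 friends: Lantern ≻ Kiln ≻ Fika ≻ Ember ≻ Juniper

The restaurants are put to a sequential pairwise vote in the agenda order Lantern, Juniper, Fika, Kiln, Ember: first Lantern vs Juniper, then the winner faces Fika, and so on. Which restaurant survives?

Round 1: Lantern vs Juniper — 3–4, Juniper advances.
Round 2: Juniper vs Fika — 4–3, Juniper advances.
Round 3: Juniper vs Kiln — 1–6, Kiln advances.
Round 4: Kiln vs Ember — 6–1, Kiln advances.
Kiln survives the agenda.

Kiln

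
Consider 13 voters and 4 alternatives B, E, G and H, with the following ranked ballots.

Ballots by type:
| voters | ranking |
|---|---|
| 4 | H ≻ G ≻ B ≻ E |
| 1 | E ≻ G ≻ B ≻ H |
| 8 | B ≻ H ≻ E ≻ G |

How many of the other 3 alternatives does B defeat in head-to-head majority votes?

3

B against each rival (13 voters):
B vs E: B, 12–1.
B vs G: B preferred on 8 ballots; B wins 8–5.
B vs H: 1+8 = 9 for B, 4 for H — B by 9–4.
B beats E, G, H — 3 pairwise wins.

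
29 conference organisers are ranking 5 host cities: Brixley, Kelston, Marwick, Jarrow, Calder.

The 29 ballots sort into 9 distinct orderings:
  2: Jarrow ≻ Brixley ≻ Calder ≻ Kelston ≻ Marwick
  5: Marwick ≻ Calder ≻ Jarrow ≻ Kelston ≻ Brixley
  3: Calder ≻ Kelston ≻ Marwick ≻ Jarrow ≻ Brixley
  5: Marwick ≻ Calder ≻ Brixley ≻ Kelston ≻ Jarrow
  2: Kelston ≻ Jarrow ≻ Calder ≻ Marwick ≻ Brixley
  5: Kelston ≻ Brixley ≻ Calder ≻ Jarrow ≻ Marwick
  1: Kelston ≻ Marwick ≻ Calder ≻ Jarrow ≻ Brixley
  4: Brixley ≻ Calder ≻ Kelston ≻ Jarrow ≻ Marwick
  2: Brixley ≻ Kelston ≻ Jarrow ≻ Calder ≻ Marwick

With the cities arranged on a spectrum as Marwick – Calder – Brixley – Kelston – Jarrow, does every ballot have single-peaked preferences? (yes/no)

Axis positions: Marwick=1, Calder=2, Brixley=3, Kelston=4, Jarrow=5.
Ballot type 1: ranking walks positions 5-3-2-4-1; Brixley is ranked above Kelston even though Kelston lies between Brixley and the peak Jarrow on the axis — preferences dip and rise again. Not single-peaked.
Ballot type 2: ranking walks positions 1-2-5-4-3; Jarrow is ranked above Brixley even though Brixley lies between Jarrow and the peak Marwick on the axis — preferences dip and rise again. Not single-peaked.
Ballot type 3: ranking walks positions 2-4-1-5-3; Kelston is ranked above Brixley even though Brixley lies between Kelston and the peak Calder on the axis — preferences dip and rise again. Not single-peaked.
Ballot type 4 (peak Marwick at position 1): ranking walks positions 1-2-3-4-5, expanding outward from the peak — single-peaked.
Ballot type 5: ranking walks positions 4-5-2-1-3; Calder is ranked above Brixley even though Brixley lies between Calder and the peak Kelston on the axis — preferences dip and rise again. Not single-peaked.
Ballot type 6 (peak Kelston at position 4): ranking walks positions 4-3-2-5-1, expanding outward from the peak — single-peaked.
Ballot type 7: ranking walks positions 4-1-2-5-3; Marwick is ranked above Brixley even though Brixley lies between Marwick and the peak Kelston on the axis — preferences dip and rise again. Not single-peaked.
Ballot type 8 (peak Brixley at position 3): ranking walks positions 3-2-4-5-1, expanding outward from the peak — single-peaked.
Ballot type 9 (peak Brixley at position 3): ranking walks positions 3-4-5-2-1, expanding outward from the peak — single-peaked.
Ballot type 1 violates single-peakedness, so the profile is not single-peaked on this axis.

no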